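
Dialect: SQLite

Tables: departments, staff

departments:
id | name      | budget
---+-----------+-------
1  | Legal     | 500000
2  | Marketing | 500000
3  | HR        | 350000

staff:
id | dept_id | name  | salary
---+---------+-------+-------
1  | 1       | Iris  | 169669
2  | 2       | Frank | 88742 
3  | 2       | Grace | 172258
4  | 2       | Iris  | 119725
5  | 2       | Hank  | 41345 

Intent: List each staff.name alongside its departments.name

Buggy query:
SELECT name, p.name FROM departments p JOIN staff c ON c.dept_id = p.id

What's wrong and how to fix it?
Bug: 'name' exists in both joined tables, so the database can't tell which one is meant

Fix: Qualify the column with its table alias (c.name)

Corrected query:
SELECT c.name, p.name FROM departments p JOIN staff c ON c.dept_id = p.id

Result:
name  | name     
------+----------
Iris  | Legal    
Frank | Marketing
Grace | Marketing
Iris  | Marketing
Hank  | Marketing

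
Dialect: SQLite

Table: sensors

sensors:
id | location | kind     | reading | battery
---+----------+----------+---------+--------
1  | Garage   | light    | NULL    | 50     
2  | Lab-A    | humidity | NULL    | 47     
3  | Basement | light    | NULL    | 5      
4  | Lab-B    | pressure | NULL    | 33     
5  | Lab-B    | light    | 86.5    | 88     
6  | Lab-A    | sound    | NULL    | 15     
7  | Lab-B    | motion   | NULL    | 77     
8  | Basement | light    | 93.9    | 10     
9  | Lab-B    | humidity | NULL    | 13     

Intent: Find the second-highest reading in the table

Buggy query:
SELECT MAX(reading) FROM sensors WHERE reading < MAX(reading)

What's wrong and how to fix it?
Bug: MAX(reading) on the right of the comparison is an aggregate-in-WHERE error

Fix: Compute the overall MAX in a subquery, then take MAX of rows below it

Corrected query:
SELECT MAX(reading) FROM sensors WHERE reading < (SELECT MAX(reading) FROM sensors)

Result:
MAX(reading)
------------
86.5        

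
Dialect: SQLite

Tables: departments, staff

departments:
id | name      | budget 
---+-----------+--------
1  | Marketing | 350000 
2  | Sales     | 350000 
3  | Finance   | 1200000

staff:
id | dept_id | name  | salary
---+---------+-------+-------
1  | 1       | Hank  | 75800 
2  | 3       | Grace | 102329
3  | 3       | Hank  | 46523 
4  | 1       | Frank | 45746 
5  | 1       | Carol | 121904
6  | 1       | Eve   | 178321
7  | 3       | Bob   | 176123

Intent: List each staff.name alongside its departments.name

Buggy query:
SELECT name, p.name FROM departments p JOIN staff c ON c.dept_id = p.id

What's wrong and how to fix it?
Bug: Both tables have a 'name' column; the unqualified reference is ambiguous

Fix: Prefix ambiguous columns with the table alias

Corrected query:
SELECT c.name, p.name FROM departments p JOIN staff c ON c.dept_id = p.id

Result:
name  | name     
------+----------
Hank  | Marketing
Grace | Finance  
Hank  | Finance  
Frank | Marketing
Carol | Marketing
Eve   | Marketing
Bob   | Finance  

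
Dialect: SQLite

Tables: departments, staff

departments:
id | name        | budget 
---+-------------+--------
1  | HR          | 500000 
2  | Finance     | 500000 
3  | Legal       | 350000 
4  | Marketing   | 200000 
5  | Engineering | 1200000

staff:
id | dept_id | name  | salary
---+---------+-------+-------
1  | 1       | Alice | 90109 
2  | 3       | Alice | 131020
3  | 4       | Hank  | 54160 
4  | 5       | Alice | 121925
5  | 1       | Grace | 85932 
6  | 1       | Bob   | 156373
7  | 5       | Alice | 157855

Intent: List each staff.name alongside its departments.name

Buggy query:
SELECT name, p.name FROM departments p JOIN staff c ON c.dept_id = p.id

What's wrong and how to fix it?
Bug: 'name' exists in both joined tables, so the database can't tell which one is meant

Fix: Prefix ambiguous columns with the table alias

Corrected query:
SELECT c.name, p.name FROM departments p JOIN staff c ON c.dept_id = p.id

Result:
name  | name       
------+------------
Alice | HR         
Alice | Legal      
Hank  | Marketing  
Alice | Engineering
Grace | HR         
Bob   | HR         
Alice | Engineering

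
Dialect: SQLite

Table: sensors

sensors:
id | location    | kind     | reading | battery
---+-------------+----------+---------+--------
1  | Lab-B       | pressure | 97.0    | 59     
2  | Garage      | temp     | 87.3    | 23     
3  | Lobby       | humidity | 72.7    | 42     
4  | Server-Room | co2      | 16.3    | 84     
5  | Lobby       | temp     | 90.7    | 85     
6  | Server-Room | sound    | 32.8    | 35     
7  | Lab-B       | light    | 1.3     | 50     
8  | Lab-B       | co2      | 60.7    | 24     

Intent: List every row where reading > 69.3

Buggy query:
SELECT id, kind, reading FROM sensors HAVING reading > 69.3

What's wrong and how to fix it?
Bug: HAVING filters the output of aggregation, but this query has no GROUP BY and no aggregate functions, so SQLite rejects it (HAVING clause on a non-aggregate query); the condition here is per row

Fix: Replace HAVING with WHERE since the condition applies to individual rows

Corrected query:
SELECT id, kind, reading FROM sensors WHERE reading > 69.3

Result:
id | kind     | reading
---+----------+--------
1  | pressure | 97     
2  | temp     | 87.3   
3  | humidity | 72.7   
5  | temp     | 90.7   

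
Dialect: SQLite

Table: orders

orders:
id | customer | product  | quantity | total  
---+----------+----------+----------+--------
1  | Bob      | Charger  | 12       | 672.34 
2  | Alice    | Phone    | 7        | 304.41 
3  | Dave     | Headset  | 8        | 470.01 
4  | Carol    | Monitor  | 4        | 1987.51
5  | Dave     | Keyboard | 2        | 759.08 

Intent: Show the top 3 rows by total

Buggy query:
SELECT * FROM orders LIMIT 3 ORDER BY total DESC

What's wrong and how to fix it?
Bug: LIMIT must come after ORDER BY

Fix: Sort with ORDER BY, then apply LIMIT

Corrected query:
SELECT * FROM orders ORDER BY total DESC LIMIT 3

Result:
id | customer | product  | quantity | total  
---+----------+----------+----------+--------
4  | Carol    | Monitor  | 4        | 1987.51
5  | Dave     | Keyboard | 2        | 759.08 
1  | Bob      | Charger  | 12       | 672.34 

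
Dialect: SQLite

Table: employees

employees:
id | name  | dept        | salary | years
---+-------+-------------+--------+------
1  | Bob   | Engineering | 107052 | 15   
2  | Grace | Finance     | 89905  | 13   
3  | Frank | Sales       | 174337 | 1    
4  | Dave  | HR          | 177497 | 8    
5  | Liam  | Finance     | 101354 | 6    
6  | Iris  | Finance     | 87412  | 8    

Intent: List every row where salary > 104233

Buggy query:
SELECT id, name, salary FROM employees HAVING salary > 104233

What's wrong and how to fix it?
Bug: This is a non-aggregate query (no GROUP BY, no aggregates), so in SQLite the HAVING clause is invalid here; a row-level condition belongs in WHERE

Fix: Use WHERE for row-level filtering

Corrected query:
SELECT id, name, salary FROM employees WHERE salary > 104233

Result:
id | name  | salary
---+-------+-------
1  | Bob   | 107052
3  | Frank | 174337
4  | Dave  | 177497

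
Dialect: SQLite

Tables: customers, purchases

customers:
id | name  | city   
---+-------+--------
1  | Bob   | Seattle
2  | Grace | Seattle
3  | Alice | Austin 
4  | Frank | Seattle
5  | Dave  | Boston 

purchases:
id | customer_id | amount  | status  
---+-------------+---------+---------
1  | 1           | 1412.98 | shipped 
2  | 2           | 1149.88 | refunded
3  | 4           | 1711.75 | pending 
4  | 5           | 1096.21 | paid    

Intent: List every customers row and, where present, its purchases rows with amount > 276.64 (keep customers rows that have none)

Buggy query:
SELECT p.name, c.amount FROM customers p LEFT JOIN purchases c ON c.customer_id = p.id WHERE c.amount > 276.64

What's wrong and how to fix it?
Bug: Filtering c.amount in WHERE discards the NULL rows produced by LEFT JOIN, turning it into an inner join

Fix: Move the right-table condition into the ON clause so unmatched parents are kept

Corrected query:
SELECT p.name, c.amount FROM customers p LEFT JOIN purchases c ON c.customer_id = p.id AND c.amount > 276.64

Result:
name  | amount 
------+--------
Bob   | 1412.98
Grace | 1149.88
Alice | NULL   
Frank | 1711.75
Dave  | 1096.21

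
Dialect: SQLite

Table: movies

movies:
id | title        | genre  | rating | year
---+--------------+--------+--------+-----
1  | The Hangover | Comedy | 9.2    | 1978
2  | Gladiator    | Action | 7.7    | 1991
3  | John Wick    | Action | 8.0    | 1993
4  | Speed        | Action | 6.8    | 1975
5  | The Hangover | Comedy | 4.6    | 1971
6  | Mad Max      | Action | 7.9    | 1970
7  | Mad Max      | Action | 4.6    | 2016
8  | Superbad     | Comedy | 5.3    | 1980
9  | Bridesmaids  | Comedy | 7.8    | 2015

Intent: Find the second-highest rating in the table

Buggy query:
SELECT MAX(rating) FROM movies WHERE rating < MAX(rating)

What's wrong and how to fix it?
Bug: MAX(rating) on the right of the comparison is an aggregate-in-WHERE error

Fix: Compute the overall MAX in a subquery, then take MAX of rows below it

Corrected query:
SELECT MAX(rating) FROM movies WHERE rating < (SELECT MAX(rating) FROM movies)

Result:
MAX(rating)
-----------
8          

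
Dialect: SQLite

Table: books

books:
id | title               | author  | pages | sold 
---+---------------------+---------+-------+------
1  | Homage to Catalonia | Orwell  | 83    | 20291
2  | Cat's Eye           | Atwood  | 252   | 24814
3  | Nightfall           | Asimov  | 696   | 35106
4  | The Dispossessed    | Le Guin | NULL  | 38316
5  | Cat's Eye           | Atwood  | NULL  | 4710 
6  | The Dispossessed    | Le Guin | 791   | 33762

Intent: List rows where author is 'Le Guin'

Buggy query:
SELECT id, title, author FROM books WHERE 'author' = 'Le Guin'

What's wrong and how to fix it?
Bug: 'author' in single quotes is a string literal, not the column; the comparison is literal-vs-literal and never true

Fix: Remove the quotes around the column name (or use double quotes for an identifier)

Corrected query:
SELECT id, title, author FROM books WHERE author = 'Le Guin'

Result:
id | title            | author 
---+------------------+--------
4  | The Dispossessed | Le Guin
6  | The Dispossessed | Le Guin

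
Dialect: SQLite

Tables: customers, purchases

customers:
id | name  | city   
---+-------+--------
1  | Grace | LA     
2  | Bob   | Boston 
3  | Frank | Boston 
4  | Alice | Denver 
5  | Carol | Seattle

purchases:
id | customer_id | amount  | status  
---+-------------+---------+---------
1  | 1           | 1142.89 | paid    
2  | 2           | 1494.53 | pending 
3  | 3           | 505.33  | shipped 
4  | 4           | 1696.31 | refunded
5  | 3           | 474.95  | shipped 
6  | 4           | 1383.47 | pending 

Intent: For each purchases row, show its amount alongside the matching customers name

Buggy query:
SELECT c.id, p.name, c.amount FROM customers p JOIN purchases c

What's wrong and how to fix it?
Bug: Missing join condition: each purchases row is matched to all customers rows instead of just its own

Fix: Add ON c.customer_id = p.id to the JOIN

Corrected query:
SELECT c.id, p.name, c.amount FROM customers p JOIN purchases c ON c.customer_id = p.id

Result:
id | name  | amount 
---+-------+--------
1  | Grace | 1142.89
2  | Bob   | 1494.53
3  | Frank | 505.33 
4  | Alice | 1696.31
5  | Frank | 474.95 
6  | Alice | 1383.47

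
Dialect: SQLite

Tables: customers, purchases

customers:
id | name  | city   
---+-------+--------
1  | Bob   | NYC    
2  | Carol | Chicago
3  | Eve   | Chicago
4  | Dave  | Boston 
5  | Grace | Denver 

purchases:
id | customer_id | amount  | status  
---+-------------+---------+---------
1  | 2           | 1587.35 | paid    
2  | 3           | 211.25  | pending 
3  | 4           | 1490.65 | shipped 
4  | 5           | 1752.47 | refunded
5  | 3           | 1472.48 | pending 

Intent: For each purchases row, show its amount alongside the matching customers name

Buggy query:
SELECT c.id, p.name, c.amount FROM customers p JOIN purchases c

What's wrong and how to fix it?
Bug: Missing join condition: each purchases row is matched to all customers rows instead of just its own

Fix: Add ON c.customer_id = p.id to the JOIN

Corrected query:
SELECT c.id, p.name, c.amount FROM customers p JOIN purchases c ON c.customer_id = p.id

Result:
id | name  | amount 
---+-------+--------
1  | Carol | 1587.35
2  | Eve   | 211.25 
3  | Dave  | 1490.65
4  | Grace | 1752.47
5  | Eve   | 1472.48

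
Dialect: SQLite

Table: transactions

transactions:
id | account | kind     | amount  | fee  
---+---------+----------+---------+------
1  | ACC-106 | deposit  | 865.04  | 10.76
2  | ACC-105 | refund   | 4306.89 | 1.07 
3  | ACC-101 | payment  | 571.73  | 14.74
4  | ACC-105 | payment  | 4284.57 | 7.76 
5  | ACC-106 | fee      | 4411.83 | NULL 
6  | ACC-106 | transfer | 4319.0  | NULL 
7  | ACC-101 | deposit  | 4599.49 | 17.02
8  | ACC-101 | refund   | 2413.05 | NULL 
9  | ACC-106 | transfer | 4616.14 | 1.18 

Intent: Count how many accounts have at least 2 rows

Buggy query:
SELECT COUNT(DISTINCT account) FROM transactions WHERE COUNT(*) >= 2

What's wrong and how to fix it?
Bug: COUNT(*) cannot appear in WHERE; the per-group count doesn't exist yet

Fix: Use a subquery that GROUPs and filters with HAVING, then count its rows

Corrected query:
SELECT COUNT(*) FROM (SELECT account FROM transactions GROUP BY account HAVING COUNT(*) >= 2)

Result:
COUNT(*)
--------
3       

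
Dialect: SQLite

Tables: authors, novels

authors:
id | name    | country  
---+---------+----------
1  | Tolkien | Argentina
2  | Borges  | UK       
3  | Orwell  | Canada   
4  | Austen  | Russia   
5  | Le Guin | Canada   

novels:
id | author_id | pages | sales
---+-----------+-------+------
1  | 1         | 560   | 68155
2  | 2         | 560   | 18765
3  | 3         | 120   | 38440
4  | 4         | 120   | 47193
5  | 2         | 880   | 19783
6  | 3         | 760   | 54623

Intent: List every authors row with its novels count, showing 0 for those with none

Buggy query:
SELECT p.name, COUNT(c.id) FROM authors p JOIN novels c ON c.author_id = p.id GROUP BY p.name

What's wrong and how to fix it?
Bug: INNER JOIN drops authors rows that have no matching novels rows

Fix: Use LEFT JOIN so parents without children still appear (COUNT(c.id) gives 0)

Corrected query:
SELECT p.name, COUNT(c.id) FROM authors p LEFT JOIN novels c ON c.author_id = p.id GROUP BY p.name

Result:
name    | COUNT(c.id)
--------+------------
Austen  | 1          
Borges  | 2          
Le Guin | 0          
Orwell  | 2          
Tolkien | 1          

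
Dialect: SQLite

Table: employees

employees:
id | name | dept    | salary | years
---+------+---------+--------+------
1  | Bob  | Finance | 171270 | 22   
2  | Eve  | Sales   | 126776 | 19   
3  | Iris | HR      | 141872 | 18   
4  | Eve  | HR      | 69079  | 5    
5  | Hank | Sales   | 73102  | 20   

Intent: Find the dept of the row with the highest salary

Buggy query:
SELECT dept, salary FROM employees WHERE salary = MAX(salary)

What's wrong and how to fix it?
Bug: WHERE is evaluated per row; an aggregate over the whole table isn't defined there

Fix: Use a subquery: WHERE salary = (SELECT MAX(salary) FROM employees)

Corrected query:
SELECT dept, salary FROM employees WHERE salary = (SELECT MAX(salary) FROM employees)

Result:
dept    | salary
--------+-------
Finance | 171270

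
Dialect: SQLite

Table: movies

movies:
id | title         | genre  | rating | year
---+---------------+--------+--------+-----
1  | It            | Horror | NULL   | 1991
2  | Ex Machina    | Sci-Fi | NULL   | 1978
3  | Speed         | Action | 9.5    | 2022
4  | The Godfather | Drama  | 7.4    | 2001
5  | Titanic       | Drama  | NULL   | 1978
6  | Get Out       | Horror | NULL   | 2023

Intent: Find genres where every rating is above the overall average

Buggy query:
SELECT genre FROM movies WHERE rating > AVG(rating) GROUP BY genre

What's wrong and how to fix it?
Bug: AVG() is an aggregate; it can't sit directly in WHERE

Fix: Compute the overall average in a scalar subquery and compare each group's MIN against it in HAVING

Corrected query:
SELECT genre FROM movies GROUP BY genre HAVING MIN(rating) > (SELECT AVG(rating) FROM movies)

Result:
genre 
------
Action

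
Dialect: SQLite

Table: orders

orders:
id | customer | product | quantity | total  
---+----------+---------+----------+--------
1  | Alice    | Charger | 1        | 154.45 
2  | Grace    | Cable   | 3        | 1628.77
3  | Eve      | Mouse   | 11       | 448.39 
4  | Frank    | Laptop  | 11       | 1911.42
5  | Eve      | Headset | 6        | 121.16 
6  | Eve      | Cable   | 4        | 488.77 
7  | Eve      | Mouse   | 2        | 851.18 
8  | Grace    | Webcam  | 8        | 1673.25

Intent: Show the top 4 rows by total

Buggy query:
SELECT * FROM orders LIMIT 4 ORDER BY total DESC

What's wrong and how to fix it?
Bug: ORDER BY cannot follow LIMIT; LIMIT is the final clause

Fix: Sort with ORDER BY, then apply LIMIT

Corrected query:
SELECT * FROM orders ORDER BY total DESC LIMIT 4

Result:
id | customer | product | quantity | total  
---+----------+---------+----------+--------
4  | Frank    | Laptop  | 11       | 1911.42
8  | Grace    | Webcam  | 8        | 1673.25
2  | Grace    | Cable   | 3        | 1628.77
7  | Eve      | Mouse   | 2        | 851.18 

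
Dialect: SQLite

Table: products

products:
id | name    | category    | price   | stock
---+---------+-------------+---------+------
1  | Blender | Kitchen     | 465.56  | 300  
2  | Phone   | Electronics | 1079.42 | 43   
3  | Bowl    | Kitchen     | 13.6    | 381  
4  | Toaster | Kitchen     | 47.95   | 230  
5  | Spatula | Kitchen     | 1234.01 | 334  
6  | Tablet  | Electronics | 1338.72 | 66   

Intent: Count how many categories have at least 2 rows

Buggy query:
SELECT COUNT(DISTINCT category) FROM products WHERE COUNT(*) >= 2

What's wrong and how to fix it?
Bug: WHERE filters individual rows, not groups, so a group-level COUNT is invalid there

Fix: Group first with HAVING COUNT(*) >= 2, then COUNT the resulting groups

Corrected query:
SELECT COUNT(*) FROM (SELECT category FROM products GROUP BY category HAVING COUNT(*) >= 2)

Result:
COUNT(*)
--------
2       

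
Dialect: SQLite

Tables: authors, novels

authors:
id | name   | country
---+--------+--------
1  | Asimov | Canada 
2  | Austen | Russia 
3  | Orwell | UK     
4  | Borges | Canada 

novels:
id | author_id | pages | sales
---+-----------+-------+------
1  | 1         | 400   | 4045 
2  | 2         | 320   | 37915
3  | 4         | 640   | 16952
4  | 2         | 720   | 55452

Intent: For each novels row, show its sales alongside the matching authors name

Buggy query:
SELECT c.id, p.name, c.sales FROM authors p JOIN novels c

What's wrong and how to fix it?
Bug: JOIN with no ON clause produces a cartesian product; every novels row pairs with every authors row

Fix: Specify the join condition linking the foreign key to the parent id

Corrected query:
SELECT c.id, p.name, c.sales FROM authors p JOIN novels c ON c.author_id = p.id

Result:
id | name   | sales
---+--------+------
1  | Asimov | 4045 
2  | Austen | 37915
3  | Borges | 16952
4  | Austen | 55452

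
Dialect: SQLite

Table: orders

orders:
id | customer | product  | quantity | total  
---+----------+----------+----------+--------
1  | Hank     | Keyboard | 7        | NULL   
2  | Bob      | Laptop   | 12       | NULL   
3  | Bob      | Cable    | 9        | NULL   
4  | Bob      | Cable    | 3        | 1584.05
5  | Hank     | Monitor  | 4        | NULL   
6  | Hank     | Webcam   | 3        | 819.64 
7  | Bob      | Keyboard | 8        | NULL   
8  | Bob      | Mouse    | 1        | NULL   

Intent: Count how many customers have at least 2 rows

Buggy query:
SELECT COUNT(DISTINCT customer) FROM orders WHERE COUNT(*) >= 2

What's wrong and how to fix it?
Bug: COUNT(*) cannot appear in WHERE; the per-group count doesn't exist yet

Fix: Use a subquery that GROUPs and filters with HAVING, then count its rows

Corrected query:
SELECT COUNT(*) FROM (SELECT customer FROM orders GROUP BY customer HAVING COUNT(*) >= 2)

Result:
COUNT(*)
--------
2       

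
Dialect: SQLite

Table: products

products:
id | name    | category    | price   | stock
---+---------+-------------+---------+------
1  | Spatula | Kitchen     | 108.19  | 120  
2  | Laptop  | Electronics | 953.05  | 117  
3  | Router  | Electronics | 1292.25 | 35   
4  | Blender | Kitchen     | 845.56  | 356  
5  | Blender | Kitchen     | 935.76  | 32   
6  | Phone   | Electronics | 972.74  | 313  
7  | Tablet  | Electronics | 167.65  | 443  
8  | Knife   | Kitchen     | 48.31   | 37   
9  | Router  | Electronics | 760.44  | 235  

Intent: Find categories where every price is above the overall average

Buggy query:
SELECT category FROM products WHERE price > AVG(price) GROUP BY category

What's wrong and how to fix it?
Bug: WHERE evaluates per row before aggregation, so AVG() is unavailable

Fix: Compute the overall average in a scalar subquery and compare each group's MIN against it in HAVING

Corrected query:
SELECT category FROM products GROUP BY category HAVING MIN(price) > (SELECT AVG(price) FROM products)

Result:
(no rows)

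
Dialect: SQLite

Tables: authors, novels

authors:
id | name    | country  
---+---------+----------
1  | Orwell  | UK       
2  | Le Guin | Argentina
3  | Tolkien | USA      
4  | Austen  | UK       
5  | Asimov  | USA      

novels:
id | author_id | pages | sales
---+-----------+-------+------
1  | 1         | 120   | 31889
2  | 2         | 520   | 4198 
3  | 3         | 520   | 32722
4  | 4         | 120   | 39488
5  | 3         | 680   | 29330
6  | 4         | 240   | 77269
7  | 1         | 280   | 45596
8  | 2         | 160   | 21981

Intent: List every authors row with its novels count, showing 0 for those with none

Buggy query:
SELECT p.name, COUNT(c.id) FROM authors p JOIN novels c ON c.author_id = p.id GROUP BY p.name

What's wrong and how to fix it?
Bug: INNER JOIN drops authors rows that have no matching novels rows

Fix: Switch to LEFT JOIN to retain unmatched parent rows

Corrected query:
SELECT p.name, COUNT(c.id) FROM authors p LEFT JOIN novels c ON c.author_id = p.id GROUP BY p.name

Result:
name    | COUNT(c.id)
--------+------------
Asimov  | 0          
Austen  | 2          
Le Guin | 2          
Orwell  | 2          
Tolkien | 2          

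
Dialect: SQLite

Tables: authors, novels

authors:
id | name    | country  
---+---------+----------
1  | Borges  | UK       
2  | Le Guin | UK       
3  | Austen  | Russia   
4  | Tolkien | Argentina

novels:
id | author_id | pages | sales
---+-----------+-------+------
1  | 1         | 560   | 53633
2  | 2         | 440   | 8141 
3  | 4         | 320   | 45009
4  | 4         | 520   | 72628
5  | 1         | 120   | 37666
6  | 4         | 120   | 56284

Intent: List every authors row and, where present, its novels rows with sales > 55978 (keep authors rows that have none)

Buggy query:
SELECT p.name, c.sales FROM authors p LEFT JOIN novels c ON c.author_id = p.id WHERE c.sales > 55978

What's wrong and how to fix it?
Bug: Filtering c.sales in WHERE discards the NULL rows produced by LEFT JOIN, turning it into an inner join

Fix: Move the right-table condition into the ON clause so unmatched parents are kept

Corrected query:
SELECT p.name, c.sales FROM authors p LEFT JOIN novels c ON c.author_id = p.id AND c.sales > 55978

Result:
name    | sales
--------+------
Borges  | NULL 
Le Guin | NULL 
Austen  | NULL 
Tolkien | 56284
Tolkien | 72628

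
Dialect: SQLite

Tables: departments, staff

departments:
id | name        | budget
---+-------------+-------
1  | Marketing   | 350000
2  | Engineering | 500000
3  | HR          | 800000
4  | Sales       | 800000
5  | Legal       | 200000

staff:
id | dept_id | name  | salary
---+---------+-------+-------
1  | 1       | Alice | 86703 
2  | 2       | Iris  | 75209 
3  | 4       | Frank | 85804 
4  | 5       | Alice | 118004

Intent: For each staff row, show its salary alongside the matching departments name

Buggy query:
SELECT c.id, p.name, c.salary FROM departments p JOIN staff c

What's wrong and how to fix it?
Bug: JOIN with no ON clause produces a cartesian product; every staff row pairs with every departments row

Fix: Specify the join condition linking the foreign key to the parent id

Corrected query:
SELECT c.id, p.name, c.salary FROM departments p JOIN staff c ON c.dept_id = p.id

Result:
id | name        | salary
---+-------------+-------
1  | Marketing   | 86703 
2  | Engineering | 75209 
3  | Sales       | 85804 
4  | Legal       | 118004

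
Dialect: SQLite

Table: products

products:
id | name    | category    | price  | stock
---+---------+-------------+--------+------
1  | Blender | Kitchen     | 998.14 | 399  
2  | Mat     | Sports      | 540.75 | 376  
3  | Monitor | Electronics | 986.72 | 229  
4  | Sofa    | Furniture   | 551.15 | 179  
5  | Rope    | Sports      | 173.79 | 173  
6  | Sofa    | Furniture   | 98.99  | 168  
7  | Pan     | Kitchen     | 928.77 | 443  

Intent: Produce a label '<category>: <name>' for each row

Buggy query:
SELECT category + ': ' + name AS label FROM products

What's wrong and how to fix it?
Bug: SQLite uses || for string concatenation; + coerces text to numbers (yielding 0)

Fix: Replace + with || to concatenate text

Corrected query:
SELECT category || ': ' || name AS label FROM products

Result:
label               
--------------------
Kitchen: Blender    
Sports: Mat         
Electronics: Monitor
Furniture: Sofa     
Sports: Rope        
Furniture: Sofa     
Kitchen: Pan        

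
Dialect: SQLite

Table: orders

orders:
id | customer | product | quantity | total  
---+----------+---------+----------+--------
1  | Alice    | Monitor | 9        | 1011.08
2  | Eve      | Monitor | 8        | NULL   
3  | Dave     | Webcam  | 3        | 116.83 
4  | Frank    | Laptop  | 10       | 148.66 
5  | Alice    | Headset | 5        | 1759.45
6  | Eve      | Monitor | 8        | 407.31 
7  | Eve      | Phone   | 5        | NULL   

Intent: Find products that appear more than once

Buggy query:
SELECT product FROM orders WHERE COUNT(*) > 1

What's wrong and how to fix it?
Bug: COUNT(*) is an aggregate and cannot be used in WHERE

Fix: Group first, then use HAVING for the count condition

Corrected query:
SELECT product FROM orders GROUP BY product HAVING COUNT(*) > 1

Result:
product
-------
Monitor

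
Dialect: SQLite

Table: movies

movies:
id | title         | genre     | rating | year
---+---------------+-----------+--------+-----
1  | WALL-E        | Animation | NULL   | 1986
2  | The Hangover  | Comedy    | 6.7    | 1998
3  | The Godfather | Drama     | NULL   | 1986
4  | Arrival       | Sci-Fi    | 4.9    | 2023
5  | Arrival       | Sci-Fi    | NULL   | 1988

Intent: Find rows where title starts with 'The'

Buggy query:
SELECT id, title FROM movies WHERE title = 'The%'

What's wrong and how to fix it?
Bug: Wildcards only work with LIKE; '=' treats '%' as a literal character

Fix: Use LIKE for wildcard pattern matching

Corrected query:
SELECT id, title FROM movies WHERE title LIKE 'The%'

Result:
id | title        
---+--------------
2  | The Hangover 
3  | The Godfather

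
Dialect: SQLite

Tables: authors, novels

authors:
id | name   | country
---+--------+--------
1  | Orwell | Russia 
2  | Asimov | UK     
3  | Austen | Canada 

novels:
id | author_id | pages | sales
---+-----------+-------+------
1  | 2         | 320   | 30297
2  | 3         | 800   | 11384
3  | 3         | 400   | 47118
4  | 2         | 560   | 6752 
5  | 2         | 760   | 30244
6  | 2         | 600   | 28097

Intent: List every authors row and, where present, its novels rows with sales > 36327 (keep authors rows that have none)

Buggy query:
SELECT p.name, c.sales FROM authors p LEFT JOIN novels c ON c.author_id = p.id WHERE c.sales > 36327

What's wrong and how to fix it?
Bug: Filtering c.sales in WHERE discards the NULL rows produced by LEFT JOIN, turning it into an inner join

Fix: Put 'c.sales > 36327' in the JOIN's ON clause instead of WHERE

Corrected query:
SELECT p.name, c.sales FROM authors p LEFT JOIN novels c ON c.author_id = p.id AND c.sales > 36327

Result:
name   | sales
-------+------
Orwell | NULL 
Asimov | NULL 
Austen | 47118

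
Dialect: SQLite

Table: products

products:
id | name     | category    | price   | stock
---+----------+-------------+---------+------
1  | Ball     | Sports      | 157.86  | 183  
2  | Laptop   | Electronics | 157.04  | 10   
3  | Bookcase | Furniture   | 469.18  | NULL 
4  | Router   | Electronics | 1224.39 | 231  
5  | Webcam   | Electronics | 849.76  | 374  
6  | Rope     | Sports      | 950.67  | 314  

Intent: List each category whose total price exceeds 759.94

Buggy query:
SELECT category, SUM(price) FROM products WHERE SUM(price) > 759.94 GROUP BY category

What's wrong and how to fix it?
Bug: SUM(price) is an aggregate, but WHERE filters rows before aggregation

Fix: Use HAVING (which filters groups after aggregation) instead of WHERE

Corrected query:
SELECT category, SUM(price) FROM products GROUP BY category HAVING SUM(price) > 759.94

Result:
category    | SUM(price)
------------+-----------
Electronics | 2231.19   
Sports      | 1108.53   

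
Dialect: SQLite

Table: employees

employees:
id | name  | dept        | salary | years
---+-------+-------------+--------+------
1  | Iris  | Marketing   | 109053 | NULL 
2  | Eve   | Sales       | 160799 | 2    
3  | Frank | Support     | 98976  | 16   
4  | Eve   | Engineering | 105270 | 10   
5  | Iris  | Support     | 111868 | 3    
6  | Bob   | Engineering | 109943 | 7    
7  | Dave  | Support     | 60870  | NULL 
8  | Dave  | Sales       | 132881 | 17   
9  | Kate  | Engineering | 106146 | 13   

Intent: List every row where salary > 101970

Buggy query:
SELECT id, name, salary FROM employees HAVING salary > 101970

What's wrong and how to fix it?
Bug: HAVING filters the output of aggregation, but this query has no GROUP BY and no aggregate functions, so SQLite rejects it (HAVING clause on a non-aggregate query); the condition here is per row

Fix: Replace HAVING with WHERE since the condition applies to individual rows

Corrected query:
SELECT id, name, salary FROM employees WHERE salary > 101970

Result:
id | name | salary
---+------+-------
1  | Iris | 109053
2  | Eve  | 160799
4  | Eve  | 105270
5  | Iris | 111868
6  | Bob  | 109943
8  | Dave | 132881
9  | Kate | 106146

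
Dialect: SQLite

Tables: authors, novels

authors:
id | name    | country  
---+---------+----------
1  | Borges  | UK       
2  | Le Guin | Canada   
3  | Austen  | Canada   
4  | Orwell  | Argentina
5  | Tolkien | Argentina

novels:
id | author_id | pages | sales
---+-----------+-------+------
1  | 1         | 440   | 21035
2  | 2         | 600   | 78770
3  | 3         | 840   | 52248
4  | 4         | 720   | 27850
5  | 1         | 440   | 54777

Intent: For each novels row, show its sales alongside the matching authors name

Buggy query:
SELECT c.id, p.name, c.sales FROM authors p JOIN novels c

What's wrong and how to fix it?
Bug: JOIN with no ON clause produces a cartesian product; every novels row pairs with every authors row

Fix: Specify the join condition linking the foreign key to the parent id

Corrected query:
SELECT c.id, p.name, c.sales FROM authors p JOIN novels c ON c.author_id = p.id

Result:
id | name    | sales
---+---------+------
1  | Borges  | 21035
2  | Le Guin | 78770
3  | Austen  | 52248
4  | Orwell  | 27850
5  | Borges  | 54777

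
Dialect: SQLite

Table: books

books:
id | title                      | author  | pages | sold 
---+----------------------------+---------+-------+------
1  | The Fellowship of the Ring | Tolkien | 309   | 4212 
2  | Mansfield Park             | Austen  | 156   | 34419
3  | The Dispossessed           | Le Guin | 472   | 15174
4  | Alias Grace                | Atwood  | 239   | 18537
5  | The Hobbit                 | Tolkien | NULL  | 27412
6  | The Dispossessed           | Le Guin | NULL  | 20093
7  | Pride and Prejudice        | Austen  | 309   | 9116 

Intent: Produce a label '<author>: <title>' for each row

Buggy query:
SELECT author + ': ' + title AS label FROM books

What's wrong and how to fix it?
Bug: '+' is numeric addition; on text columns SQLite converts them to 0 instead of concatenating

Fix: Use the || operator for string concatenation

Corrected query:
SELECT author || ': ' || title AS label FROM books

Result:
label                              
-----------------------------------
Tolkien: The Fellowship of the Ring
Austen: Mansfield Park             
Le Guin: The Dispossessed          
Atwood: Alias Grace                
Tolkien: The Hobbit                
Le Guin: The Dispossessed          
Austen: Pride and Prejudice        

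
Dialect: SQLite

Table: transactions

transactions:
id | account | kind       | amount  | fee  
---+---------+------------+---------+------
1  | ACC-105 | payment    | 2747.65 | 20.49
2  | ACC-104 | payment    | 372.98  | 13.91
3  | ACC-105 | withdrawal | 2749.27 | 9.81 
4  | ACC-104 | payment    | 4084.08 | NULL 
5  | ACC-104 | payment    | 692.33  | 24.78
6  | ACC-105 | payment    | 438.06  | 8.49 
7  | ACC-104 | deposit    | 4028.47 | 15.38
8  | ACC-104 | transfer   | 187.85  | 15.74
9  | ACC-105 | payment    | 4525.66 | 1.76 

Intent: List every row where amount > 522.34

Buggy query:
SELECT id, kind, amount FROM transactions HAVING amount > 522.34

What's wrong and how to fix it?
Bug: HAVING filters the output of aggregation, but this query has no GROUP BY and no aggregate functions, so SQLite rejects it (HAVING clause on a non-aggregate query); the condition here is per row

Fix: Use WHERE for row-level filtering

Corrected query:
SELECT id, kind, amount FROM transactions WHERE amount > 522.34

Result:
id | kind       | amount 
---+------------+--------
1  | payment    | 2747.65
3  | withdrawal | 2749.27
4  | payment    | 4084.08
5  | payment    | 692.33 
7  | deposit    | 4028.47
9  | payment    | 4525.66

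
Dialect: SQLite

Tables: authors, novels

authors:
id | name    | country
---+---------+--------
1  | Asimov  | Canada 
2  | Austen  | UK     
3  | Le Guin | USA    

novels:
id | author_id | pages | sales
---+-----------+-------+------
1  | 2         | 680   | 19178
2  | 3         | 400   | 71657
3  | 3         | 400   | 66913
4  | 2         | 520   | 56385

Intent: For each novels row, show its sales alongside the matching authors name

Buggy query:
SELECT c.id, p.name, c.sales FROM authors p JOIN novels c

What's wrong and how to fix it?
Bug: JOIN with no ON clause produces a cartesian product; every novels row pairs with every authors row

Fix: Specify the join condition linking the foreign key to the parent id

Corrected query:
SELECT c.id, p.name, c.sales FROM authors p JOIN novels c ON c.author_id = p.id

Result:
id | name    | sales
---+---------+------
1  | Austen  | 19178
2  | Le Guin | 71657
3  | Le Guin | 66913
4  | Austen  | 56385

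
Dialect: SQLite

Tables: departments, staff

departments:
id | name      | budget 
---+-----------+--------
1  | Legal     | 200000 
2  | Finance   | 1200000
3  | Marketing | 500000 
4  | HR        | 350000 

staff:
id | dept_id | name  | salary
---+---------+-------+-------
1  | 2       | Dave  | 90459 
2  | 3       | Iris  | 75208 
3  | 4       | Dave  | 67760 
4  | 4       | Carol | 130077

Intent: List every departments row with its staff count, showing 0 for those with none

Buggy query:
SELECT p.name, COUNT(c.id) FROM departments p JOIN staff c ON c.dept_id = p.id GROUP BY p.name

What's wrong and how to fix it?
Bug: INNER JOIN drops departments rows that have no matching staff rows

Fix: Use LEFT JOIN so parents without children still appear (COUNT(c.id) gives 0)

Corrected query:
SELECT p.name, COUNT(c.id) FROM departments p LEFT JOIN staff c ON c.dept_id = p.id GROUP BY p.name

Result:
name      | COUNT(c.id)
----------+------------
Finance   | 1          
HR        | 2          
Legal     | 0          
Marketing | 1          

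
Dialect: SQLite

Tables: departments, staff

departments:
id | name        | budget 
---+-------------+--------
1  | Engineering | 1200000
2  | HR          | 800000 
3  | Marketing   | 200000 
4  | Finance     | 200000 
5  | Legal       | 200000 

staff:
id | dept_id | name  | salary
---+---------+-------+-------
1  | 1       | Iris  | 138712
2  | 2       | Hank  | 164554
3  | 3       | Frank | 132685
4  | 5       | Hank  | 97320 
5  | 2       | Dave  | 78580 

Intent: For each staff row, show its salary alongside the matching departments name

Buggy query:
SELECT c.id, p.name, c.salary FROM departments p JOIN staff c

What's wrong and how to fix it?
Bug: Missing join condition: each staff row is matched to all departments rows instead of just its own

Fix: Add ON c.dept_id = p.id to the JOIN

Corrected query:
SELECT c.id, p.name, c.salary FROM departments p JOIN staff c ON c.dept_id = p.id

Result:
id | name        | salary
---+-------------+-------
1  | Engineering | 138712
2  | HR          | 164554
3  | Marketing   | 132685
4  | Legal       | 97320 
5  | HR          | 78580 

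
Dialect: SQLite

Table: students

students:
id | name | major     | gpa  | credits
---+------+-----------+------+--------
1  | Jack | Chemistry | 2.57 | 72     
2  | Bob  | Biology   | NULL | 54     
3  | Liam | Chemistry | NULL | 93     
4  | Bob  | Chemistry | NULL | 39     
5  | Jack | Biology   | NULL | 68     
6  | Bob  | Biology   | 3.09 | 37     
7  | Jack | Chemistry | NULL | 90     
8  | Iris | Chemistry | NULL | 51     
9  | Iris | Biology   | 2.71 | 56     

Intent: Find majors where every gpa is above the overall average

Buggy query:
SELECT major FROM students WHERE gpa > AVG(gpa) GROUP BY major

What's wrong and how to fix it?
Bug: WHERE evaluates per row before aggregation, so AVG() is unavailable

Fix: Use a subquery for AVG and a HAVING MIN(...) filter so the condition holds for every row in the group

Corrected query:
SELECT major FROM students GROUP BY major HAVING MIN(gpa) > (SELECT AVG(gpa) FROM students)

Result:
(no rows)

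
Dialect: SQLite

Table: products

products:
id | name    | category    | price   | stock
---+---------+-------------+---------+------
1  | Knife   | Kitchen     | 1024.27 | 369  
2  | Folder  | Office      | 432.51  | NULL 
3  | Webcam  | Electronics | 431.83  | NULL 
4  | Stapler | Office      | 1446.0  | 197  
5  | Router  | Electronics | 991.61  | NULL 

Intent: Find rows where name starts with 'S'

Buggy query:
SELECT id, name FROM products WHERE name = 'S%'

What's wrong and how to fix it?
Bug: '=' compares the literal string including the % character; pattern matching needs LIKE

Fix: Use LIKE for wildcard pattern matching

Corrected query:
SELECT id, name FROM products WHERE name LIKE 'S%'

Result:
id | name   
---+--------
4  | Stapler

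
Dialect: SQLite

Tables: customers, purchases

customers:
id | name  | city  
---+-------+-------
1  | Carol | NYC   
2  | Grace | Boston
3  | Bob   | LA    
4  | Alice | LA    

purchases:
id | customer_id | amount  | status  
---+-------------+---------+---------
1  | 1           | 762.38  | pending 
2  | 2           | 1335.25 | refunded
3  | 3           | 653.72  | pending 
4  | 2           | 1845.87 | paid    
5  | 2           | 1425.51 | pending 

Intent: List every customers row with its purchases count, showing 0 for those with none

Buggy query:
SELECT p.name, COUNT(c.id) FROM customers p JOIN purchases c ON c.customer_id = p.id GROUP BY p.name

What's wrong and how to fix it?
Bug: An inner join excludes parents with zero children

Fix: Use LEFT JOIN so parents without children still appear (COUNT(c.id) gives 0)

Corrected query:
SELECT p.name, COUNT(c.id) FROM customers p LEFT JOIN purchases c ON c.customer_id = p.id GROUP BY p.name

Result:
name  | COUNT(c.id)
------+------------
Alice | 0          
Bob   | 1          
Carol | 1          
Grace | 3          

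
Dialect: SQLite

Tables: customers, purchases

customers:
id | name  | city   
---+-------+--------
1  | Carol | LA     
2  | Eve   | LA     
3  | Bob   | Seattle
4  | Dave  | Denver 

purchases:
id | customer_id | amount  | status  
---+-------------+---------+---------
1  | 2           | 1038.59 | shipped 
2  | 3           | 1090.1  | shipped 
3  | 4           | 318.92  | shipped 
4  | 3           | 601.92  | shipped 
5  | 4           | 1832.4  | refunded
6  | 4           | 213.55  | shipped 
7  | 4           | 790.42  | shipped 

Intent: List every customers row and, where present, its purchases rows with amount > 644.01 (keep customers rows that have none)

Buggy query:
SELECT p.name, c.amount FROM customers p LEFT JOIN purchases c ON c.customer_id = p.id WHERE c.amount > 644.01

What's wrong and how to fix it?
Bug: Filtering c.amount in WHERE discards the NULL rows produced by LEFT JOIN, turning it into an inner join

Fix: Move the right-table condition into the ON clause so unmatched parents are kept

Corrected query:
SELECT p.name, c.amount FROM customers p LEFT JOIN purchases c ON c.customer_id = p.id AND c.amount > 644.01

Result:
name  | amount 
------+--------
Carol | NULL   
Eve   | 1038.59
Bob   | 1090.1 
Dave  | 790.42 
Dave  | 1832.4 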